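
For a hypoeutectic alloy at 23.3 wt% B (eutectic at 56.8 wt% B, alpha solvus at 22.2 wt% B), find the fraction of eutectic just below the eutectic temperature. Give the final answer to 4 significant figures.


f_primary = (C_e - C0) / (C_e - C_alpha_max)
f_primary = (56.8 - 23.3) / (56.8 - 22.2)
f_primary = 0.968208
f_eutectic = 1 - 0.968208 = 0.03179


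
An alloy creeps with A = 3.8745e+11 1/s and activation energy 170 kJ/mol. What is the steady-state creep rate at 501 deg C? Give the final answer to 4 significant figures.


rate = A * exp(-Q / (R*T))
T = 501 + 273.15 = 774.15 K
rate = 3.8745e+11 * exp(-170e3 / (8.314 * 774.15))
rate = 1.31 1/s


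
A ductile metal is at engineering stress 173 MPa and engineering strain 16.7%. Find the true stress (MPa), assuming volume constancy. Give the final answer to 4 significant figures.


sigma_true = sigma_eng * (1 + epsilon_eng)
sigma_true = 173 * (1 + 0.167)
sigma_true = 201.9 MPa


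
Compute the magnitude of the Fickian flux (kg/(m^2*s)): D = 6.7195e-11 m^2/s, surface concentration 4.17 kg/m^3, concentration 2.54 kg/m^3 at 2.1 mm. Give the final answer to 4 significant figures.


J = -D * (dC/dx) = D * (C1 - C2) / dx
J = 6.7195e-11 * (4.17 - 2.54) / 2.1e-03
J = 5.216e-08 kg/(m^2*s)


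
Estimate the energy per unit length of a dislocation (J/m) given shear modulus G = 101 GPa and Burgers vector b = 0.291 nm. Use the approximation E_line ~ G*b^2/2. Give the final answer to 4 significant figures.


E = G*b^2/2
b = 0.291 nm = 2.91e-10 m
G = 101 GPa = 1.01e+11 Pa
E = 0.5 * 1.01e+11 * (2.91e-10)^2
E = 4.276e-09 J/m


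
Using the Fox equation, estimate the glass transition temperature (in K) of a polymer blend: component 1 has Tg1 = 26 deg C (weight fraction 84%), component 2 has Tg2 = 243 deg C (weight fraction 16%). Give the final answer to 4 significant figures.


1/Tg = w1/Tg1 + w2/Tg2 (in Kelvin)
Tg1 = 299.15 K, Tg2 = 516.15 K
1/Tg = 0.84/299.15 + 0.16/516.15
Tg = 320.7 K


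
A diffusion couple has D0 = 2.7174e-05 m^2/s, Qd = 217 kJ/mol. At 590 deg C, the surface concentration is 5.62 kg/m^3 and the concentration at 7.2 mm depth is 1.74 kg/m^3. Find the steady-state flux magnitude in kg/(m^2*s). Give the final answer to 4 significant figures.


Step 1: D = D0 * exp(-Qd/(R*T))
T = 590 + 273.15 = 863.15 K
D = 2.7174e-05 * exp(-217e3 / (8.314 * 863.15)) = 2.00283e-18 m^2/s
Step 2: J = D * (C1 - C2) / dx
J = 2.00283e-18 * (5.62 - 1.74) / 7.2e-03
J = 1.079e-15 kg/(m^2*s)


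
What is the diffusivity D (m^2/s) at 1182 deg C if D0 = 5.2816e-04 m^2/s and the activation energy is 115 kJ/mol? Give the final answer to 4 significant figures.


D = D0 * exp(-Qd / (R*T))
T = 1455.15 K
D = 5.2816e-04 * exp(-115e3 / (8.314 * 1455.15))
D = 3.931e-08 m^2/s


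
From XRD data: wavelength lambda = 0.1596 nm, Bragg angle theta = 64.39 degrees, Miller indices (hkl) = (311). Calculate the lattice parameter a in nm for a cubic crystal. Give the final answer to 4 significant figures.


d = lambda / (2*sin(theta))
d = 0.1596 / (2*sin(64.39 deg))
d = 0.0884939 nm
a = d * sqrt(h^2+k^2+l^2) = 0.0884939 * sqrt(11)
a = 0.2935 nm


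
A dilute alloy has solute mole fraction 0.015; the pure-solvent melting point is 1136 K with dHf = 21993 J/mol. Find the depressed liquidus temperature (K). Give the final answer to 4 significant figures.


dT = R*Tm^2*x / dHf
dT = 8.314 * 1136^2 * 0.015 / 21993
dT = 7.31768 K
T_new = 1136 - 7.31768 = 1129 K


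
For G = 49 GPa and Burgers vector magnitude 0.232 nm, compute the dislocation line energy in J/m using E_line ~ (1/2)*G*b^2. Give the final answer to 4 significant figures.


E = G*b^2/2
b = 0.232 nm = 2.32e-10 m
G = 49 GPa = 4.9e+10 Pa
E = 0.5 * 4.9e+10 * (2.32e-10)^2
E = 1.319e-09 J/m


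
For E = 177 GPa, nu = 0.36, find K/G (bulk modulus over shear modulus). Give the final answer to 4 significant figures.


G = E / (2*(1+nu))
G = 177 / (2*(1+0.36)) = 65.0735 GPa
K = E / (3*(1-2*nu))
K = 177 / (3*(1-2*0.36)) = 210.714 GPa
K/G = 210.714 / 65.0735 = 3.238


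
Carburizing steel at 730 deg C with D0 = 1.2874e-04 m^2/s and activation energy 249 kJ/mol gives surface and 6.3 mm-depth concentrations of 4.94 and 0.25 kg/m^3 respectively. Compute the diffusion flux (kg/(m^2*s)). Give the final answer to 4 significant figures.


Step 1: D = D0 * exp(-Qd/(R*T))
T = 730 + 273.15 = 1003.15 K
D = 1.2874e-04 * exp(-249e3 / (8.314 * 1003.15)) = 1.39207e-17 m^2/s
Step 2: J = D * (C1 - C2) / dx
J = 1.39207e-17 * (4.94 - 0.25) / 6.3e-03
J = 1.036e-14 kg/(m^2*s)


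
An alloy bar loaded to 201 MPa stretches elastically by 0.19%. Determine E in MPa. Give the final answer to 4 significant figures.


E = sigma / epsilon
epsilon = 0.19% = 1.9e-03
E = 201 / 1.9e-03
E = 105800 MPa


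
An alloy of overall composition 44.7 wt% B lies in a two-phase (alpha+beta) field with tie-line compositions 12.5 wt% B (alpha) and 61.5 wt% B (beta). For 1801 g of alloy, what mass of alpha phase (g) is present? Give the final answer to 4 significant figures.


f_alpha = (C_beta - C0) / (C_beta - C_alpha)
f_alpha = (61.5 - 44.7) / (61.5 - 12.5) = 0.342857
m_alpha = f_alpha * m_total = 0.342857 * 1801 = 617.5 g


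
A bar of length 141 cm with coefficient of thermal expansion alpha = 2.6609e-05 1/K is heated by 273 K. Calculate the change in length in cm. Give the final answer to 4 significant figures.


dL = L0 * alpha * dT
dL = 141 * 2.6609e-05 * 273
dL = 1.024 cm


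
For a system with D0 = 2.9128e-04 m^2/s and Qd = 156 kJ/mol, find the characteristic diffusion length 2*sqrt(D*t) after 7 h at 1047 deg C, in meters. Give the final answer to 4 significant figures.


Step 1: D = D0 * exp(-Qd/(R*T))
T = 1320.15 K
D = 2.9128e-04 * exp(-156e3 / (8.314 * 1320.15)) = 1.95706e-10 m^2/s
Step 2: L = 2*sqrt(D*t)
t = 7 h = 25200 s
L = 2*sqrt(1.95706e-10 * 25200) = 4.442e-03 m


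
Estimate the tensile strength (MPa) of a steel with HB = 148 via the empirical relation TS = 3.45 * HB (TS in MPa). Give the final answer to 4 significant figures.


TS (MPa) = 3.45 * HB
TS = 3.45 * 148
TS = 510.6 MPa


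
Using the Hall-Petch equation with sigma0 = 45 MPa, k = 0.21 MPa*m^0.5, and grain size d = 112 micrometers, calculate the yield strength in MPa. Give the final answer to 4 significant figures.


sigma_y = sigma0 + k / sqrt(d)
d = 112 um = 1.12e-04 m
sigma_y = 45 + 0.21 / sqrt(1.12e-04)
sigma_y = 64.84 MPa


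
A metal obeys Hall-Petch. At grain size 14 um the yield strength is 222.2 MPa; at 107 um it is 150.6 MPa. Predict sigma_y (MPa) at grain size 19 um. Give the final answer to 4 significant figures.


sigma_y = sigma0 + k / sqrt(d)
1/sqrt(d1) = 1/sqrt(1.4e-05) = 267.261;  1/sqrt(d2) = 96.6736
k = (sigma1 - sigma2) / (1/sqrt(d1) - 1/sqrt(d2)) = (222.2 - 150.6) / (267.261 - 96.6736) = 0.419726 MPa*m^0.5
sigma0 = sigma1 - k/sqrt(d1) = 222.2 - 0.419726*267.261 = 110.024 MPa
sigma_y(d3) = 110.024 + 0.419726 / sqrt(1.9e-05) = 206.3 MPa


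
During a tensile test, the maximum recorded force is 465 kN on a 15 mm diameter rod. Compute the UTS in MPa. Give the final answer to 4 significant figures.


A0 = pi*(d/2)^2 = pi*(15/2)^2 = 176.715 mm^2
UTS = F_max / A0 = 465*1000 / 176.715
UTS = 2631 MPa


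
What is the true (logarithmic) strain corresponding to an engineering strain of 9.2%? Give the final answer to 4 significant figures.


epsilon_true = ln(1 + epsilon_eng)
epsilon_true = ln(1 + 0.092)
epsilon_true = 0.08801


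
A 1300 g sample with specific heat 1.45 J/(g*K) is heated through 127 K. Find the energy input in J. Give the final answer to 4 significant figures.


Q = m * cp * dT
Q = 1300 * 1.45 * 127
Q = 239400 J


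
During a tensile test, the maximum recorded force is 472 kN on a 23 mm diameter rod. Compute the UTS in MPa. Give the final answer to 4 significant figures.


A0 = pi*(d/2)^2 = pi*(23/2)^2 = 415.476 mm^2
UTS = F_max / A0 = 472*1000 / 415.476
UTS = 1136 MPa


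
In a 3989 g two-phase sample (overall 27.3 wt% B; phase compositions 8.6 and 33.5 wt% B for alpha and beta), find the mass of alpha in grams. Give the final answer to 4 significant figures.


f_alpha = (C_beta - C0) / (C_beta - C_alpha)
f_alpha = (33.5 - 27.3) / (33.5 - 8.6) = 0.248996
m_alpha = f_alpha * m_total = 0.248996 * 3989 = 993.2 g


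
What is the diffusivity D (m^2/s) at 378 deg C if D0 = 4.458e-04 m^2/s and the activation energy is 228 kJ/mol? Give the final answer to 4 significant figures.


D = D0 * exp(-Qd / (R*T))
T = 651.15 K
D = 4.458e-04 * exp(-228e3 / (8.314 * 651.15))
D = 2.283e-22 m^2/s


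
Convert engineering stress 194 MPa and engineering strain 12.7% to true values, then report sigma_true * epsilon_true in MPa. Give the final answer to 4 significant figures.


sigma_true = sigma_eng * (1 + epsilon_eng)
sigma_true = 194 * (1 + 0.127) = 218.638 MPa
epsilon_true = ln(1 + epsilon_eng)
epsilon_true = ln(1 + 0.127) = 0.119559
sigma_true * epsilon_true = 218.638 * 0.119559 = 26.14 MPa


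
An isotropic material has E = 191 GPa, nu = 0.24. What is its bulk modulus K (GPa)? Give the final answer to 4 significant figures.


K = E / (3*(1-2*nu))
K = 191 / (3*(1-2*0.24))
K = 122.4 GPa


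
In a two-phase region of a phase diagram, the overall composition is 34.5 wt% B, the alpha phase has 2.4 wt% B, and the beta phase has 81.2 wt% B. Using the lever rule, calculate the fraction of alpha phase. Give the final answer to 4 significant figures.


f_alpha = (C_beta - C0) / (C_beta - C_alpha)
f_alpha = (81.2 - 34.5) / (81.2 - 2.4)
f_alpha = 0.5926


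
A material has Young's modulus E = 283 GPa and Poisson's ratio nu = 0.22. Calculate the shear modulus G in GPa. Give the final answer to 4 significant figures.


G = E / (2*(1+nu))
G = 283 / (2*(1+0.22))
G = 116 GPa


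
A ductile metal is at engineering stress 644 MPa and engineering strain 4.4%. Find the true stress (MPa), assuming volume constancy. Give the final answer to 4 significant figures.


sigma_true = sigma_eng * (1 + epsilon_eng)
sigma_true = 644 * (1 + 0.044)
sigma_true = 672.3 MPa


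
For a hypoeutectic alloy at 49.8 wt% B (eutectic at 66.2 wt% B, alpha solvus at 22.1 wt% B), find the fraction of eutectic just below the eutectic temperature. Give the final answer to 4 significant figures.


f_primary = (C_e - C0) / (C_e - C_alpha_max)
f_primary = (66.2 - 49.8) / (66.2 - 22.1)
f_primary = 0.371882
f_eutectic = 1 - 0.371882 = 0.6281


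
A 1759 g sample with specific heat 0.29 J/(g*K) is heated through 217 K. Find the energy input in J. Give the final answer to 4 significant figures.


Q = m * cp * dT
Q = 1759 * 0.29 * 217
Q = 110700 J


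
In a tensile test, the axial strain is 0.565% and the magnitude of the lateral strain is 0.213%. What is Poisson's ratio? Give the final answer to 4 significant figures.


nu = -epsilon_lat / epsilon_axial
Lateral strain is contraction (negative), so using magnitudes:
nu = 0.213 / 0.565
nu = 0.377


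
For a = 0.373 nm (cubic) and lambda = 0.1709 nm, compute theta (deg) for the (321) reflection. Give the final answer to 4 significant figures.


d = a / sqrt(h^2+k^2+l^2)
d = 0.373 / sqrt(14) = 0.0996884 nm
lambda = 2*d*sin(theta)  =>  sin(theta) = lambda / (2*d)
sin(theta) = 0.1709 / (2 * 0.0996884) = 0.857171
theta = 59 deg


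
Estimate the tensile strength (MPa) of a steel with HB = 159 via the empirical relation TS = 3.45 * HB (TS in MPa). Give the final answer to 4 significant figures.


TS (MPa) = 3.45 * HB
TS = 3.45 * 159
TS = 548.6 MPa


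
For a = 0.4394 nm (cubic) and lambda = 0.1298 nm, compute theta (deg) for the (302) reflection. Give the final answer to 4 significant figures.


d = a / sqrt(h^2+k^2+l^2)
d = 0.4394 / sqrt(13) = 0.121868 nm
lambda = 2*d*sin(theta)  =>  sin(theta) = lambda / (2*d)
sin(theta) = 0.1298 / (2 * 0.121868) = 0.532545
theta = 32.18 deg


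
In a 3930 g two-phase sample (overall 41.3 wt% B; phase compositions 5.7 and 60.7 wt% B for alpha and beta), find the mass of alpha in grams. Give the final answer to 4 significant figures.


f_alpha = (C_beta - C0) / (C_beta - C_alpha)
f_alpha = (60.7 - 41.3) / (60.7 - 5.7) = 0.352727
m_alpha = f_alpha * m_total = 0.352727 * 3930 = 1386 g


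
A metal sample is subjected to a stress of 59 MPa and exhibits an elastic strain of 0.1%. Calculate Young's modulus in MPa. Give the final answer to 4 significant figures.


E = sigma / epsilon
epsilon = 0.1% = 1e-03
E = 59 / 1e-03
E = 59000 MPa


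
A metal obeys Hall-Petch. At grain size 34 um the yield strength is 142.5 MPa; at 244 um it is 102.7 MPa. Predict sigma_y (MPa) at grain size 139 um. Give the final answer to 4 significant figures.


sigma_y = sigma0 + k / sqrt(d)
1/sqrt(d1) = 1/sqrt(3.4e-05) = 171.499;  1/sqrt(d2) = 64.0184
k = (sigma1 - sigma2) / (1/sqrt(d1) - 1/sqrt(d2)) = (142.5 - 102.7) / (171.499 - 64.0184) = 0.370301 MPa*m^0.5
sigma0 = sigma1 - k/sqrt(d1) = 142.5 - 0.370301*171.499 = 78.9939 MPa
sigma_y(d3) = 78.9939 + 0.370301 / sqrt(1.39e-04) = 110.4 MPa


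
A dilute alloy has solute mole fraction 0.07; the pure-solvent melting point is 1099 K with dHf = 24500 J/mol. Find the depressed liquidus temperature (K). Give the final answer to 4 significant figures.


dT = R*Tm^2*x / dHf
dT = 8.314 * 1099^2 * 0.07 / 24500
dT = 28.6905 K
T_new = 1099 - 28.6905 = 1070 K


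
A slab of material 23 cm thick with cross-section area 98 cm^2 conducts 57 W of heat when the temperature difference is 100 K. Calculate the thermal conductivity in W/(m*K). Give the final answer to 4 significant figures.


k = Q*L / (A*dT)
L = 0.23 m, A = 9.8e-03 m^2
k = 57 * 0.23 / (9.8e-03 * 100)
k = 13.38 W/(m*K)


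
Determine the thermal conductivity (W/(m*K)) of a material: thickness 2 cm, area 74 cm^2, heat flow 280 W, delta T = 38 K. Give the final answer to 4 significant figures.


k = Q*L / (A*dT)
L = 0.02 m, A = 7.4e-03 m^2
k = 280 * 0.02 / (7.4e-03 * 38)
k = 19.91 W/(m*K)


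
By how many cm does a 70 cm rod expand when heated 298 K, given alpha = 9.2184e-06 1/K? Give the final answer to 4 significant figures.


dL = L0 * alpha * dT
dL = 70 * 9.2184e-06 * 298
dL = 0.1923 cm


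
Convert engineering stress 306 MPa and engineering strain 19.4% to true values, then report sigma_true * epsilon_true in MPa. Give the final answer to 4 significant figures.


sigma_true = sigma_eng * (1 + epsilon_eng)
sigma_true = 306 * (1 + 0.194) = 365.364 MPa
epsilon_true = ln(1 + epsilon_eng)
epsilon_true = ln(1 + 0.194) = 0.177309
sigma_true * epsilon_true = 365.364 * 0.177309 = 64.78 MPa


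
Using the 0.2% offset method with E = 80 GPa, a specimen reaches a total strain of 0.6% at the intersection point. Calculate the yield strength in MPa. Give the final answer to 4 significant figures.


Offset strain = 0.002
Elastic strain at yield = total_strain - offset = 6e-03 - 0.002 = 4e-03
sigma_y = E * elastic_strain = 80000 * 4e-03
sigma_y = 320 MPa


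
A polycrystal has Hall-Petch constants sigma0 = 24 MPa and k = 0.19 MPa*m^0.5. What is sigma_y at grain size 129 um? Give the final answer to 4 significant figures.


sigma_y = sigma0 + k / sqrt(d)
d = 129 um = 1.29e-04 m
sigma_y = 24 + 0.19 / sqrt(1.29e-04)
sigma_y = 40.73 MPa


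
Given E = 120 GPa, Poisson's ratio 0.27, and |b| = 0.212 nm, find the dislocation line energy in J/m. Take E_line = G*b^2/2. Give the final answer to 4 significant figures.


Step 1: G = E / (2*(1+nu))
G = 120 / (2*(1+0.27)) = 47.2441 GPa = 4.72441e+10 Pa
Step 2: E_line = G*b^2/2
b = 0.212 nm = 2.12e-10 m
E_line = 0.5 * 4.72441e+10 * (2.12e-10)^2 = 1.062e-09 J/m


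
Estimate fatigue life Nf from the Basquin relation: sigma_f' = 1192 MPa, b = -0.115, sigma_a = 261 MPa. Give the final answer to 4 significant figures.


sigma_a = sigma_f' * (2*Nf)^b
2*Nf = (sigma_a / sigma_f')^(1/b)
2*Nf = (261 / 1192)^(1/-0.115)
2*Nf = 544456
Nf = 272200 cycles


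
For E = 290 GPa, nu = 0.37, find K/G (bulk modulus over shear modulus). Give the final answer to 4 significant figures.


G = E / (2*(1+nu))
G = 290 / (2*(1+0.37)) = 105.839 GPa
K = E / (3*(1-2*nu))
K = 290 / (3*(1-2*0.37)) = 371.795 GPa
K/G = 371.795 / 105.839 = 3.513


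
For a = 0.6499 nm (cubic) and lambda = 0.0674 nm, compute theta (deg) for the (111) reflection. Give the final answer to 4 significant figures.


d = a / sqrt(h^2+k^2+l^2)
d = 0.6499 / sqrt(3) = 0.37522 nm
lambda = 2*d*sin(theta)  =>  sin(theta) = lambda / (2*d)
sin(theta) = 0.0674 / (2 * 0.37522) = 0.089814
theta = 5.153 deg


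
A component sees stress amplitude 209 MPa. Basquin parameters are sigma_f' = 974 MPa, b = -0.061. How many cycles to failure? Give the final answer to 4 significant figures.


sigma_a = sigma_f' * (2*Nf)^b
2*Nf = (sigma_a / sigma_f')^(1/b)
2*Nf = (209 / 974)^(1/-0.061)
2*Nf = 9.06953e+10
Nf = 4.535e+10 cycles


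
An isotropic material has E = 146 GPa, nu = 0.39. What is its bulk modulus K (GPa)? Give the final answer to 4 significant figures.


K = E / (3*(1-2*nu))
K = 146 / (3*(1-2*0.39))
K = 221.2 GPa


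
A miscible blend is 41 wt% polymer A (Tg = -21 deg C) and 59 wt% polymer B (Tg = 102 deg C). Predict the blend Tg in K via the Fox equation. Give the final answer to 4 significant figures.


1/Tg = w1/Tg1 + w2/Tg2 (in Kelvin)
Tg1 = 252.15 K, Tg2 = 375.15 K
1/Tg = 0.41/252.15 + 0.59/375.15
Tg = 312.6 K


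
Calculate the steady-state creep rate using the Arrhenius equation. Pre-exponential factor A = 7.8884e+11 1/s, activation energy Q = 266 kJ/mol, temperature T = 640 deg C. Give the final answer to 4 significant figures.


rate = A * exp(-Q / (R*T))
T = 640 + 273.15 = 913.15 K
rate = 7.8884e+11 * exp(-266e3 / (8.314 * 913.15))
rate = 4.792e-04 1/s


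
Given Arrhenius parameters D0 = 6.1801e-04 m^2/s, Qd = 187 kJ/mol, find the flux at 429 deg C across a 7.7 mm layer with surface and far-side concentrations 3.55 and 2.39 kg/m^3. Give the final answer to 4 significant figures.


Step 1: D = D0 * exp(-Qd/(R*T))
T = 429 + 273.15 = 702.15 K
D = 6.1801e-04 * exp(-187e3 / (8.314 * 702.15)) = 7.57024e-18 m^2/s
Step 2: J = D * (C1 - C2) / dx
J = 7.57024e-18 * (3.55 - 2.39) / 7.7e-03
J = 1.14e-15 kg/(m^2*s)


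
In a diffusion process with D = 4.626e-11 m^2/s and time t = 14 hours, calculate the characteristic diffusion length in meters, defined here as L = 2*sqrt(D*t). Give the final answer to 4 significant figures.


t = 14 hr = 50400 s
Diffusion length = 2*sqrt(D*t)
= 2*sqrt(4.626e-11 * 50400)
= 3.054e-03 m


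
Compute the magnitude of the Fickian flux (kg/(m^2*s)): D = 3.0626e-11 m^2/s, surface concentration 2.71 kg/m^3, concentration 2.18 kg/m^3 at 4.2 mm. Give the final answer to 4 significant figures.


J = -D * (dC/dx) = D * (C1 - C2) / dx
J = 3.0626e-11 * (2.71 - 2.18) / 4.2e-03
J = 3.865e-09 kg/(m^2*s)


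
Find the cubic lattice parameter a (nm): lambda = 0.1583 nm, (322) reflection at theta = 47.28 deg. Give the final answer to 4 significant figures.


d = lambda / (2*sin(theta))
d = 0.1583 / (2*sin(47.28 deg))
d = 0.107734 nm
a = d * sqrt(h^2+k^2+l^2) = 0.107734 * sqrt(17)
a = 0.4442 nm


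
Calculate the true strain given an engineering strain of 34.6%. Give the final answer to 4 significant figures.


epsilon_true = ln(1 + epsilon_eng)
epsilon_true = ln(1 + 0.346)
epsilon_true = 0.2971


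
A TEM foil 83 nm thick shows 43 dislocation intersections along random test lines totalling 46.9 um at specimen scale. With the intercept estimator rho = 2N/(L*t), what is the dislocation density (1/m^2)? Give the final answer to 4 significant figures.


rho = 2N / (L * t)
L = 46.9 um = 4.69e-05 m, t = 83 nm = 8.3e-08 m
rho = 2 * 43 / (4.69e-05 * 8.3e-08)
rho = 2.209e+13 1/m^2


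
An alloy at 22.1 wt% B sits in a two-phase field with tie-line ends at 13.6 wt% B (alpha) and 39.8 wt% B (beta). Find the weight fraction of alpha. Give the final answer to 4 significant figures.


f_alpha = (C_beta - C0) / (C_beta - C_alpha)
f_alpha = (39.8 - 22.1) / (39.8 - 13.6)
f_alpha = 0.6756


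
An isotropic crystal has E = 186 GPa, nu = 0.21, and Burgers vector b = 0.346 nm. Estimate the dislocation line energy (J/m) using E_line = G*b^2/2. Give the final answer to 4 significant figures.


Step 1: G = E / (2*(1+nu))
G = 186 / (2*(1+0.21)) = 76.8595 GPa = 7.68595e+10 Pa
Step 2: E_line = G*b^2/2
b = 0.346 nm = 3.46e-10 m
E_line = 0.5 * 7.68595e+10 * (3.46e-10)^2 = 4.601e-09 J/m


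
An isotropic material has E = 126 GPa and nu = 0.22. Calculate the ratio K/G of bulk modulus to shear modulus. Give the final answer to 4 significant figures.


G = E / (2*(1+nu))
G = 126 / (2*(1+0.22)) = 51.6393 GPa
K = E / (3*(1-2*nu))
K = 126 / (3*(1-2*0.22)) = 75 GPa
K/G = 75 / 51.6393 = 1.452


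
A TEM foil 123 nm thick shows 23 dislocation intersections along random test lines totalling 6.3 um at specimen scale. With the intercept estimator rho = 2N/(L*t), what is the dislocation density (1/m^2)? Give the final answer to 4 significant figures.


rho = 2N / (L * t)
L = 6.3 um = 6.3e-06 m, t = 123 nm = 1.23e-07 m
rho = 2 * 23 / (6.3e-06 * 1.23e-07)
rho = 5.936e+13 1/m^2


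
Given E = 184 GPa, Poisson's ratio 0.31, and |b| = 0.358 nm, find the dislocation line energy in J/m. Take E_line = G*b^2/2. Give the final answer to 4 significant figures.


Step 1: G = E / (2*(1+nu))
G = 184 / (2*(1+0.31)) = 70.229 GPa = 7.0229e+10 Pa
Step 2: E_line = G*b^2/2
b = 0.358 nm = 3.58e-10 m
E_line = 0.5 * 7.0229e+10 * (3.58e-10)^2 = 4.5e-09 J/m


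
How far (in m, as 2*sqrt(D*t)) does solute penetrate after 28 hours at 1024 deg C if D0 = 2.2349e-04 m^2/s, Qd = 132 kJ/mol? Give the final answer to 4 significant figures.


Step 1: D = D0 * exp(-Qd/(R*T))
T = 1297.15 K
D = 2.2349e-04 * exp(-132e3 / (8.314 * 1297.15)) = 1.08041e-09 m^2/s
Step 2: L = 2*sqrt(D*t)
t = 28 h = 100800 s
L = 2*sqrt(1.08041e-09 * 100800) = 0.02087 m


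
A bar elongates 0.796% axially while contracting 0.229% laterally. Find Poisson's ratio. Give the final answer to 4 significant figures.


nu = -epsilon_lat / epsilon_axial
Lateral strain is contraction (negative), so using magnitudes:
nu = 0.229 / 0.796
nu = 0.2877


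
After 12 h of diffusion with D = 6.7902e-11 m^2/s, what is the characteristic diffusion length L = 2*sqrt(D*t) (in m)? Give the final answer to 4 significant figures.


t = 12 hr = 43200 s
Diffusion length = 2*sqrt(D*t)
= 2*sqrt(6.7902e-11 * 43200)
= 3.425e-03 m


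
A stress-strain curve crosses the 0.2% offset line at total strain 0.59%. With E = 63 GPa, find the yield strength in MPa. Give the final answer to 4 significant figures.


Offset strain = 0.002
Elastic strain at yield = total_strain - offset = 5.9e-03 - 0.002 = 3.9e-03
sigma_y = E * elastic_strain = 63000 * 3.9e-03
sigma_y = 245.7 MPa


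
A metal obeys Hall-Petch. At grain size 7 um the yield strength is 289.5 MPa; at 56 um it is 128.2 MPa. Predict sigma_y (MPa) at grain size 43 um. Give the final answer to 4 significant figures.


sigma_y = sigma0 + k / sqrt(d)
1/sqrt(d1) = 1/sqrt(7e-06) = 377.964;  1/sqrt(d2) = 133.631
k = (sigma1 - sigma2) / (1/sqrt(d1) - 1/sqrt(d2)) = (289.5 - 128.2) / (377.964 - 133.631) = 0.660162 MPa*m^0.5
sigma0 = sigma1 - k/sqrt(d1) = 289.5 - 0.660162*377.964 = 39.9821 MPa
sigma_y(d3) = 39.9821 + 0.660162 / sqrt(4.3e-05) = 140.7 MPa


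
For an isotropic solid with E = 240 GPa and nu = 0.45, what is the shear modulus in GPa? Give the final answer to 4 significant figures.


G = E / (2*(1+nu))
G = 240 / (2*(1+0.45))
G = 82.76 GPa


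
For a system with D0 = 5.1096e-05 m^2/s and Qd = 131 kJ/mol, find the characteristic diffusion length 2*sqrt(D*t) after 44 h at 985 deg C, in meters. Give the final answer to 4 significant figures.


Step 1: D = D0 * exp(-Qd/(R*T))
T = 1258.15 K
D = 5.1096e-05 * exp(-131e3 / (8.314 * 1258.15)) = 1.85978e-10 m^2/s
Step 2: L = 2*sqrt(D*t)
t = 44 h = 158400 s
L = 2*sqrt(1.85978e-10 * 158400) = 0.01086 m


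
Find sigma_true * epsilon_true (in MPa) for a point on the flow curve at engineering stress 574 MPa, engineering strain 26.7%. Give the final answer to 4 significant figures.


sigma_true = sigma_eng * (1 + epsilon_eng)
sigma_true = 574 * (1 + 0.267) = 727.258 MPa
epsilon_true = ln(1 + epsilon_eng)
epsilon_true = ln(1 + 0.267) = 0.236652
sigma_true * epsilon_true = 727.258 * 0.236652 = 172.1 MPa


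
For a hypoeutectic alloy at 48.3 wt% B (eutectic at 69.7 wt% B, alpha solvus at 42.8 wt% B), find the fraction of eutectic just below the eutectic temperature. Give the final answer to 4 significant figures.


f_primary = (C_e - C0) / (C_e - C_alpha_max)
f_primary = (69.7 - 48.3) / (69.7 - 42.8)
f_primary = 0.795539
f_eutectic = 1 - 0.795539 = 0.2045


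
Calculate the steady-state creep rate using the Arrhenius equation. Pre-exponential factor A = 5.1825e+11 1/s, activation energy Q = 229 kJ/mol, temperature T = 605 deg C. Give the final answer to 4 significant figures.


rate = A * exp(-Q / (R*T))
T = 605 + 273.15 = 878.15 K
rate = 5.1825e+11 * exp(-229e3 / (8.314 * 878.15))
rate = 0.01237 1/s


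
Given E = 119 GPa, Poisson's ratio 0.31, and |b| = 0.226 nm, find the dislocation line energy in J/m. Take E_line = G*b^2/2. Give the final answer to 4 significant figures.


Step 1: G = E / (2*(1+nu))
G = 119 / (2*(1+0.31)) = 45.4198 GPa = 4.54198e+10 Pa
Step 2: E_line = G*b^2/2
b = 0.226 nm = 2.26e-10 m
E_line = 0.5 * 4.54198e+10 * (2.26e-10)^2 = 1.16e-09 J/m


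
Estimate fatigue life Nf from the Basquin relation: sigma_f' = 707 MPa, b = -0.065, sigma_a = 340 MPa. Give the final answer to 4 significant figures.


sigma_a = sigma_f' * (2*Nf)^b
2*Nf = (sigma_a / sigma_f')^(1/b)
2*Nf = (340 / 707)^(1/-0.065)
2*Nf = 77874
Nf = 38940 cycles


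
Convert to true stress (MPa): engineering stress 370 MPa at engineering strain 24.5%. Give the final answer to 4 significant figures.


sigma_true = sigma_eng * (1 + epsilon_eng)
sigma_true = 370 * (1 + 0.245)
sigma_true = 460.7 MPa


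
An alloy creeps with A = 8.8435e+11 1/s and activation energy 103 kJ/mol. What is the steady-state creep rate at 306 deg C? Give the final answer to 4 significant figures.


rate = A * exp(-Q / (R*T))
T = 306 + 273.15 = 579.15 K
rate = 8.8435e+11 * exp(-103e3 / (8.314 * 579.15))
rate = 453.4 1/s


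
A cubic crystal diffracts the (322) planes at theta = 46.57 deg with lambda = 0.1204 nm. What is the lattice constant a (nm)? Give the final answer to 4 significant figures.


d = lambda / (2*sin(theta))
d = 0.1204 / (2*sin(46.57 deg))
d = 0.0828956 nm
a = d * sqrt(h^2+k^2+l^2) = 0.0828956 * sqrt(17)
a = 0.3418 nm


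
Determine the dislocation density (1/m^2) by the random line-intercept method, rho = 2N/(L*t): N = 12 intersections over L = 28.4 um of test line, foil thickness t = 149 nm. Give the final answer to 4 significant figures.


rho = 2N / (L * t)
L = 28.4 um = 2.84e-05 m, t = 149 nm = 1.49e-07 m
rho = 2 * 12 / (2.84e-05 * 1.49e-07)
rho = 5.672e+12 1/m^2


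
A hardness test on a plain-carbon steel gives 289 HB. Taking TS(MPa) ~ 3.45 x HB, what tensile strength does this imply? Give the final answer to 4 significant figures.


TS (MPa) = 3.45 * HB
TS = 3.45 * 289
TS = 997.1 MPa


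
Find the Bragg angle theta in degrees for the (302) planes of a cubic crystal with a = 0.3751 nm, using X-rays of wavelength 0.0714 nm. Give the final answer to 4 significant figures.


d = a / sqrt(h^2+k^2+l^2)
d = 0.3751 / sqrt(13) = 0.104034 nm
lambda = 2*d*sin(theta)  =>  sin(theta) = lambda / (2*d)
sin(theta) = 0.0714 / (2 * 0.104034) = 0.343157
theta = 20.07 deg


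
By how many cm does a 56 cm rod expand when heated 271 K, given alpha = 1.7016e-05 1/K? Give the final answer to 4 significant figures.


dL = L0 * alpha * dT
dL = 56 * 1.7016e-05 * 271
dL = 0.2582 cm


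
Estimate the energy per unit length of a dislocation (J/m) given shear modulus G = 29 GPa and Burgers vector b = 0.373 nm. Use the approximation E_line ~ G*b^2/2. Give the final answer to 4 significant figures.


E = G*b^2/2
b = 0.373 nm = 3.73e-10 m
G = 29 GPa = 2.9e+10 Pa
E = 0.5 * 2.9e+10 * (3.73e-10)^2
E = 2.017e-09 J/m


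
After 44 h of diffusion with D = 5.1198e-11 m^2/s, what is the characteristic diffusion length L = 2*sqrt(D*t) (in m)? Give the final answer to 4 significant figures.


t = 44 hr = 158400 s
Diffusion length = 2*sqrt(D*t)
= 2*sqrt(5.1198e-11 * 158400)
= 5.696e-03 m


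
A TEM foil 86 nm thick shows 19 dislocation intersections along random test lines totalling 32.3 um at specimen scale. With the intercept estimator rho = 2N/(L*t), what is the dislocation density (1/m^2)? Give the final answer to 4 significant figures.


rho = 2N / (L * t)
L = 32.3 um = 3.23e-05 m, t = 86 nm = 8.6e-08 m
rho = 2 * 19 / (3.23e-05 * 8.6e-08)
rho = 1.368e+13 1/m^2


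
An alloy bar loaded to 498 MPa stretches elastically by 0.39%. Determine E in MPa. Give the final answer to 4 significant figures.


E = sigma / epsilon
epsilon = 0.39% = 3.9e-03
E = 498 / 3.9e-03
E = 127700 MPa


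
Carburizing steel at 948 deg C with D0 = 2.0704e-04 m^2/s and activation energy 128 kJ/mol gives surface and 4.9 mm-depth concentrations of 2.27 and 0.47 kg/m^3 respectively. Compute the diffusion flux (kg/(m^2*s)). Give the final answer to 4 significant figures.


Step 1: D = D0 * exp(-Qd/(R*T))
T = 948 + 273.15 = 1221.15 K
D = 2.0704e-04 * exp(-128e3 / (8.314 * 1221.15)) = 6.92886e-10 m^2/s
Step 2: J = D * (C1 - C2) / dx
J = 6.92886e-10 * (2.27 - 0.47) / 4.9e-03
J = 2.545e-07 kg/(m^2*s)


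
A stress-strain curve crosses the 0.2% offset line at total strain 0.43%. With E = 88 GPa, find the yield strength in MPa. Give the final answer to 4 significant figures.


Offset strain = 0.002
Elastic strain at yield = total_strain - offset = 4.3e-03 - 0.002 = 2.3e-03
sigma_y = E * elastic_strain = 88000 * 2.3e-03
sigma_y = 202.4 MPa


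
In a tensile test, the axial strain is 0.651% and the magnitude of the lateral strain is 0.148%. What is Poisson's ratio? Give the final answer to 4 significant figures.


nu = -epsilon_lat / epsilon_axial
Lateral strain is contraction (negative), so using magnitudes:
nu = 0.148 / 0.651
nu = 0.2273


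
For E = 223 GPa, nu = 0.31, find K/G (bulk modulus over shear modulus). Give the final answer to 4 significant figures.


G = E / (2*(1+nu))
G = 223 / (2*(1+0.31)) = 85.1145 GPa
K = E / (3*(1-2*nu))
K = 223 / (3*(1-2*0.31)) = 195.614 GPa
K/G = 195.614 / 85.1145 = 2.298


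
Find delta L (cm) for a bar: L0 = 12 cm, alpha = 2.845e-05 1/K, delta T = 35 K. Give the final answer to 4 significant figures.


dL = L0 * alpha * dT
dL = 12 * 2.845e-05 * 35
dL = 0.01195 cm


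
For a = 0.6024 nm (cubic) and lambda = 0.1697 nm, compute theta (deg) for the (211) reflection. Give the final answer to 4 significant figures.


d = a / sqrt(h^2+k^2+l^2)
d = 0.6024 / sqrt(6) = 0.245929 nm
lambda = 2*d*sin(theta)  =>  sin(theta) = lambda / (2*d)
sin(theta) = 0.1697 / (2 * 0.245929) = 0.345019
theta = 20.18 deg


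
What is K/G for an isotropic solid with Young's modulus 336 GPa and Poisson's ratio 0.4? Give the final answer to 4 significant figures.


G = E / (2*(1+nu))
G = 336 / (2*(1+0.4)) = 120 GPa
K = E / (3*(1-2*nu))
K = 336 / (3*(1-2*0.4)) = 560 GPa
K/G = 560 / 120 = 4.667


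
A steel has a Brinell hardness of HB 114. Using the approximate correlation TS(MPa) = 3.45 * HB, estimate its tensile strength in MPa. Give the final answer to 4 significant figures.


TS (MPa) = 3.45 * HB
TS = 3.45 * 114
TS = 393.3 MPa


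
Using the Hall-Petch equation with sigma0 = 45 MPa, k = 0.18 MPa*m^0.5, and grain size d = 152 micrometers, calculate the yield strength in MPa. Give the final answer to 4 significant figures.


sigma_y = sigma0 + k / sqrt(d)
d = 152 um = 1.52e-04 m
sigma_y = 45 + 0.18 / sqrt(1.52e-04)
sigma_y = 59.6 MPa


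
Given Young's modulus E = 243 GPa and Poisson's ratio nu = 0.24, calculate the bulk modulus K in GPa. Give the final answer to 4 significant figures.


K = E / (3*(1-2*nu))
K = 243 / (3*(1-2*0.24))
K = 155.8 GPa


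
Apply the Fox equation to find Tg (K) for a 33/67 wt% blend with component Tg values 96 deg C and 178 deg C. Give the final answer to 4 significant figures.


1/Tg = w1/Tg1 + w2/Tg2 (in Kelvin)
Tg1 = 369.15 K, Tg2 = 451.15 K
1/Tg = 0.33/369.15 + 0.67/451.15
Tg = 420.3 K


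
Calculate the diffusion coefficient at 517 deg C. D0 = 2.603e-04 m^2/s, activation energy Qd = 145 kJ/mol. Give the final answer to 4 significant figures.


D = D0 * exp(-Qd / (R*T))
T = 790.15 K
D = 2.603e-04 * exp(-145e3 / (8.314 * 790.15))
D = 6.754e-14 m^2/s


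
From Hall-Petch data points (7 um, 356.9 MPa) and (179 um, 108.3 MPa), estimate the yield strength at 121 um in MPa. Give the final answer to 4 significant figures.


sigma_y = sigma0 + k / sqrt(d)
1/sqrt(d1) = 1/sqrt(7e-06) = 377.964;  1/sqrt(d2) = 74.7435
k = (sigma1 - sigma2) / (1/sqrt(d1) - 1/sqrt(d2)) = (356.9 - 108.3) / (377.964 - 74.7435) = 0.819864 MPa*m^0.5
sigma0 = sigma1 - k/sqrt(d1) = 356.9 - 0.819864*377.964 = 47.0205 MPa
sigma_y(d3) = 47.0205 + 0.819864 / sqrt(1.21e-04) = 121.6 MPa


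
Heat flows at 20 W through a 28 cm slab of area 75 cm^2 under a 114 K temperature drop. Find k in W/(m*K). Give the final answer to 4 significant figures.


k = Q*L / (A*dT)
L = 0.28 m, A = 7.5e-03 m^2
k = 20 * 0.28 / (7.5e-03 * 114)
k = 6.55 W/(m*K)


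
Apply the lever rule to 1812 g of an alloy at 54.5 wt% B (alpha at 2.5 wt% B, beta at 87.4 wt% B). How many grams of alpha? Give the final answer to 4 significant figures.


f_alpha = (C_beta - C0) / (C_beta - C_alpha)
f_alpha = (87.4 - 54.5) / (87.4 - 2.5) = 0.387515
m_alpha = f_alpha * m_total = 0.387515 * 1812 = 702.2 g


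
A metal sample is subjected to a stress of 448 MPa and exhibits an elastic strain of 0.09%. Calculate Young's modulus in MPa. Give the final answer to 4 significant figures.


E = sigma / epsilon
epsilon = 0.09% = 9e-04
E = 448 / 9e-04
E = 497800 MPa


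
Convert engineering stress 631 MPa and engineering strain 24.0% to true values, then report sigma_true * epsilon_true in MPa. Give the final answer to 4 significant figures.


sigma_true = sigma_eng * (1 + epsilon_eng)
sigma_true = 631 * (1 + 0.24) = 782.44 MPa
epsilon_true = ln(1 + epsilon_eng)
epsilon_true = ln(1 + 0.24) = 0.215111
sigma_true * epsilon_true = 782.44 * 0.215111 = 168.3 MPa


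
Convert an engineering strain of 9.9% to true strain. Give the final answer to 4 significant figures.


epsilon_true = ln(1 + epsilon_eng)
epsilon_true = ln(1 + 0.099)
epsilon_true = 0.0944


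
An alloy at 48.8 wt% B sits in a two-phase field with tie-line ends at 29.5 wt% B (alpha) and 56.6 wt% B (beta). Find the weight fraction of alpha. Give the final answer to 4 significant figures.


f_alpha = (C_beta - C0) / (C_beta - C_alpha)
f_alpha = (56.6 - 48.8) / (56.6 - 29.5)
f_alpha = 0.2878


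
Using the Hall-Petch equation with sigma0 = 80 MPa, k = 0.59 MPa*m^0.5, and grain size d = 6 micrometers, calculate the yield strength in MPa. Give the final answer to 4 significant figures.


sigma_y = sigma0 + k / sqrt(d)
d = 6 um = 6e-06 m
sigma_y = 80 + 0.59 / sqrt(6e-06)
sigma_y = 320.9 MPa


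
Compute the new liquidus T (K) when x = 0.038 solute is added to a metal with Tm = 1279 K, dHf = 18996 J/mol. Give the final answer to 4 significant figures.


dT = R*Tm^2*x / dHf
dT = 8.314 * 1279^2 * 0.038 / 18996
dT = 27.2065 K
T_new = 1279 - 27.2065 = 1252 K


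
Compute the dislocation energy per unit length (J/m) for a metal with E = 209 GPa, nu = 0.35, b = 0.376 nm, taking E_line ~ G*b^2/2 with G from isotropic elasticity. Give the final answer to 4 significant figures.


Step 1: G = E / (2*(1+nu))
G = 209 / (2*(1+0.35)) = 77.4074 GPa = 7.74074e+10 Pa
Step 2: E_line = G*b^2/2
b = 0.376 nm = 3.76e-10 m
E_line = 0.5 * 7.74074e+10 * (3.76e-10)^2 = 5.472e-09 J/m


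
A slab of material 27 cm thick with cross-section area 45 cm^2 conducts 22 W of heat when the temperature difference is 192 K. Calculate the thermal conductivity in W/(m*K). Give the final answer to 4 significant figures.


k = Q*L / (A*dT)
L = 0.27 m, A = 4.5e-03 m^2
k = 22 * 0.27 / (4.5e-03 * 192)
k = 6.875 W/(m*K)


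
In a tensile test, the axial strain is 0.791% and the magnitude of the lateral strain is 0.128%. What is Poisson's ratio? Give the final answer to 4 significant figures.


nu = -epsilon_lat / epsilon_axial
Lateral strain is contraction (negative), so using magnitudes:
nu = 0.128 / 0.791
nu = 0.1618


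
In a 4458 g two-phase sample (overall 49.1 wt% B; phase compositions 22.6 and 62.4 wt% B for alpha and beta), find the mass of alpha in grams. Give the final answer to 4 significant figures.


f_alpha = (C_beta - C0) / (C_beta - C_alpha)
f_alpha = (62.4 - 49.1) / (62.4 - 22.6) = 0.334171
m_alpha = f_alpha * m_total = 0.334171 * 4458 = 1490 g


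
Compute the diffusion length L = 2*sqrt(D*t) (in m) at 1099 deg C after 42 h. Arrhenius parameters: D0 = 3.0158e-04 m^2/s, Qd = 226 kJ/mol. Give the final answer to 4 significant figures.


Step 1: D = D0 * exp(-Qd/(R*T))
T = 1372.15 K
D = 3.0158e-04 * exp(-226e3 / (8.314 * 1372.15)) = 7.51249e-13 m^2/s
Step 2: L = 2*sqrt(D*t)
t = 42 h = 151200 s
L = 2*sqrt(7.51249e-13 * 151200) = 6.741e-04 m


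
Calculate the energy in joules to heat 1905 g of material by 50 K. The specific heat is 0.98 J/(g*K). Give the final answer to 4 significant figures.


Q = m * cp * dT
Q = 1905 * 0.98 * 50
Q = 93350 J


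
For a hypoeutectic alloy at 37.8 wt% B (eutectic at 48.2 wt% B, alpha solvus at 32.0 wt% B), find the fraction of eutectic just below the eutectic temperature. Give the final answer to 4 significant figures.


f_primary = (C_e - C0) / (C_e - C_alpha_max)
f_primary = (48.2 - 37.8) / (48.2 - 32.0)
f_primary = 0.641975
f_eutectic = 1 - 0.641975 = 0.358


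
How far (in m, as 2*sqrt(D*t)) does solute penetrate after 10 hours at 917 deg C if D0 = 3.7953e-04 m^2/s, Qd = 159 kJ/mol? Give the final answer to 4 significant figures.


Step 1: D = D0 * exp(-Qd/(R*T))
T = 1190.15 K
D = 3.7953e-04 * exp(-159e3 / (8.314 * 1190.15)) = 3.98679e-11 m^2/s
Step 2: L = 2*sqrt(D*t)
t = 10 h = 36000 s
L = 2*sqrt(3.98679e-11 * 36000) = 2.396e-03 m


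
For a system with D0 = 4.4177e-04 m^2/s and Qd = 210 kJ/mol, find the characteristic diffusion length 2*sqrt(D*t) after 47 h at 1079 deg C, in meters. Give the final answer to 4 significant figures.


Step 1: D = D0 * exp(-Qd/(R*T))
T = 1352.15 K
D = 4.4177e-04 * exp(-210e3 / (8.314 * 1352.15)) = 3.40749e-12 m^2/s
Step 2: L = 2*sqrt(D*t)
t = 47 h = 169200 s
L = 2*sqrt(3.40749e-12 * 169200) = 1.519e-03 m


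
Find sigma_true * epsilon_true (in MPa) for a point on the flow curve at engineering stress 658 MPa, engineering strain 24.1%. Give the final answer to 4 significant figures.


sigma_true = sigma_eng * (1 + epsilon_eng)
sigma_true = 658 * (1 + 0.241) = 816.578 MPa
epsilon_true = ln(1 + epsilon_eng)
epsilon_true = ln(1 + 0.241) = 0.215918
sigma_true * epsilon_true = 816.578 * 0.215918 = 176.3 MPa


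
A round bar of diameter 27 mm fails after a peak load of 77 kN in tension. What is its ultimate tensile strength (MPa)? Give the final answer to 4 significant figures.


A0 = pi*(d/2)^2 = pi*(27/2)^2 = 572.555 mm^2
UTS = F_max / A0 = 77*1000 / 572.555
UTS = 134.5 MPa


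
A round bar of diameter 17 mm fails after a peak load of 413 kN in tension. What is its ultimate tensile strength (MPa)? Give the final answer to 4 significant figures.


A0 = pi*(d/2)^2 = pi*(17/2)^2 = 226.98 mm^2
UTS = F_max / A0 = 413*1000 / 226.98
UTS = 1820 MPa


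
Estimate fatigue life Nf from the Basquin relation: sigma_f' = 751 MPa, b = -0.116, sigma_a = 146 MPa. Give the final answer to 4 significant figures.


sigma_a = sigma_f' * (2*Nf)^b
2*Nf = (sigma_a / sigma_f')^(1/b)
2*Nf = (146 / 751)^(1/-0.116)
2*Nf = 1.35452e+06
Nf = 677300 cycles


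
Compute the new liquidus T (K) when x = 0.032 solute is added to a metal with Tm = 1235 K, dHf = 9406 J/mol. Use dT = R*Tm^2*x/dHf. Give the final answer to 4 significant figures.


dT = R*Tm^2*x / dHf
dT = 8.314 * 1235^2 * 0.032 / 9406
dT = 43.1409 K
T_new = 1235 - 43.1409 = 1192 K
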